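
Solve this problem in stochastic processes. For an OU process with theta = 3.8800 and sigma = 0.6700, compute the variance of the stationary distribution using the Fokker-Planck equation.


Stationary variance = sigma^2 / (2*theta)
= 0.6700^2 / (2*3.8800)
= 0.4489 / 7.7600
= 0.0578

0.0578


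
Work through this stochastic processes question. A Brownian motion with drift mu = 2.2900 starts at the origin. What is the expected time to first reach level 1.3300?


Expected first passage time = a/mu
= 1.3300/2.2900
= 0.5808

0.5808


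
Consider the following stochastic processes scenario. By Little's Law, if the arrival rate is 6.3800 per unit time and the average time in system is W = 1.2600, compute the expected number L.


Little's Law: L = lambda * W
= 6.3800 * 1.2600
= 8.0388

8.0388


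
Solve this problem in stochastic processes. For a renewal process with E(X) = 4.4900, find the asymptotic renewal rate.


Long-run renewal rate = 1/E(X)
= 1/4.4900
= 0.2227

0.2227


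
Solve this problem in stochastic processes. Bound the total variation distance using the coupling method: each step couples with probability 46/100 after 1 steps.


TV distance bound <= (1-delta)^n
= (1 - 0.4600)^1
= 0.5400^1
= 0.5400

0.5400


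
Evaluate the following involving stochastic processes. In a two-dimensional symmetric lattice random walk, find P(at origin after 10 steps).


P = C(10,5)^2 / 4^10
= 252^2 / 1048576
= 63504 / 1048576
= 0.0606

0.0606


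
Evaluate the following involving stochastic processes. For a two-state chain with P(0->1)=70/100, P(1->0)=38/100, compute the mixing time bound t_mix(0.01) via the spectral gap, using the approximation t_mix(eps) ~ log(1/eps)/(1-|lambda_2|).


lambda_2 = |1 - p01 - p10| = |1 - 0.7000 - 0.3800| = 0.0800
t_mix ~ log(1/eps)/(1 - |lambda_2|)
= log(100)/(1 - 0.0800) = 4.6052/0.9200
= 5.0056

5.0056


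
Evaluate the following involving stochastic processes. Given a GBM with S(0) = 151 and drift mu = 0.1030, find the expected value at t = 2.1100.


E[S(t)] = S(0) * exp(mu * t)
= 151 * exp(0.1030 * 2.1100)
= 151 * 1.2428
= 187.6559

187.6559


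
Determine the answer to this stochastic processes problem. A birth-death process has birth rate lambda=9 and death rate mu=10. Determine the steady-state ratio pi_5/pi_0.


For birth-death process, pi_n/pi_0 = (lambda/mu)^n
= (9/10)^5
= 0.5905

0.5905


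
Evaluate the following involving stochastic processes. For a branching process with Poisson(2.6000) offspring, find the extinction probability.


Since mu = 2.6000 > 1, extinction prob q < 1.
Solve s = exp(mu*(s-1)) iteratively.
q = 0.0951

0.0951


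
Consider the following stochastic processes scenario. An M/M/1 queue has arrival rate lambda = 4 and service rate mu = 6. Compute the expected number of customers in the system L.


rho = 4/6 = 0.6667
L = rho/(1-rho)
= 0.6667/0.3333
= 2.0000

2.0000


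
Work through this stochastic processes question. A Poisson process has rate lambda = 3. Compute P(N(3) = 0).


P(N(t)=k) = (lambda*t)^k * exp(-lambda*t) / k!
lambda*t = 9
= 9^0 * exp(-9) / 0!
= 1 * 1.2341e-04 / 1
= 1.2341e-04

1.2341e-04


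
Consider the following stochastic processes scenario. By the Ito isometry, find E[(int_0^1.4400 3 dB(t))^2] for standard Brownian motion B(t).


By Ito isometry: E[(int f dB)^2] = int f^2 dt
= 3^2 * 1.4400
= 9 * 1.4400 = 12.9600

12.9600


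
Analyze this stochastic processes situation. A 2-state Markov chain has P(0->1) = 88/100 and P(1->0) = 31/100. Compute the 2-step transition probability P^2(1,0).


Computing P^2 by matrix multiplication.
P = [[0.1200, 0.8800], [0.3100, 0.6900]]
After raising P to the power 2:
P^2(1,0) = 0.2511

0.2511


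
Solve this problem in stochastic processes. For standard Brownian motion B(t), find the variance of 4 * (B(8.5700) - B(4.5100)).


Var(alpha*(B(t)-B(s))) = alpha^2 * (t-s)
= 4^2 * (8.5700 - 4.5100)
= 16 * 4.0600
= 64.9600

64.9600


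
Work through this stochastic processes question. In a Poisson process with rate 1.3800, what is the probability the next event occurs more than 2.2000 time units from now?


P(X > t) = exp(-lambda * t)
= exp(-1.3800 * 2.2000)
= exp(-3.0360) = 0.0480

0.0480


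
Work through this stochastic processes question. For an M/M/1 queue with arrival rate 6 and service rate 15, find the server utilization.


rho = lambda/mu
= 6/15
= 0.4000

0.4000


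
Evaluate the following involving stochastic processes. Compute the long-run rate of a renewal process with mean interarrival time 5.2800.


Long-run renewal rate = 1/E(X)
= 1/5.2800
= 0.1894

0.1894


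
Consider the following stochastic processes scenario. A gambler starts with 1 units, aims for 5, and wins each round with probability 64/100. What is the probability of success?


Gambler's ruin formula:
r = q/p = 0.3600/0.6400 = 0.5625
P(win) = (1 - r^i)/(1 - r^N)
= (1 - 0.5625^1)/(1 - 0.5625^5)
= 0.4636

0.4636


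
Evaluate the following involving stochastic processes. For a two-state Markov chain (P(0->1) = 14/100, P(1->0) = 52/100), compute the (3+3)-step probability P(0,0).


P^6 = P^3 * P^3
Computing via matrix multiplication of the transition matrix.
Entry (0,0) of P^6 = 0.7882

0.7882


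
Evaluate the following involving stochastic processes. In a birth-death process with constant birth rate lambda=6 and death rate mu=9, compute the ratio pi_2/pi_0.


For birth-death process, pi_n/pi_0 = (lambda/mu)^n
= (6/9)^2
= 0.4444

0.4444


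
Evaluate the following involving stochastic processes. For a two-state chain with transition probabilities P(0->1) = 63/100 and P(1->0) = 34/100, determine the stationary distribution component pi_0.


Stationary distribution: pi_0 = p10/(p01+p10), pi_1 = p01/(p01+p10)
p01 = 0.6300, p10 = 0.3400
pi_0 = 0.3505

0.3505


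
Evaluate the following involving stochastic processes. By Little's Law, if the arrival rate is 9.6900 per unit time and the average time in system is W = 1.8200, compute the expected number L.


Little's Law: L = lambda * W
= 9.6900 * 1.8200
= 17.6358

17.6358


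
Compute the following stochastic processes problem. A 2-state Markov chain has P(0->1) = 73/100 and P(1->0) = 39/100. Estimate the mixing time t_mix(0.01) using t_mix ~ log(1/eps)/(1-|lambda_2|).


lambda_2 = |1 - p01 - p10| = |1 - 0.7300 - 0.3900| = 0.1200
t_mix ~ log(1/eps)/(1 - |lambda_2|)
= log(100)/(1 - 0.1200) = 4.6052/0.8800
= 5.2331

5.2331


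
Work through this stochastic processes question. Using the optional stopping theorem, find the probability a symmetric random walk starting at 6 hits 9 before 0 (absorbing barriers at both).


By optional stopping theorem: E(M at tau) = M(0) = 6
P(hit 9)*9 + P(hit 0)*0 = 6
P(hit 9) = (6 - 0)/(9 - 0) = 2/3 = 0.6667

0.6667


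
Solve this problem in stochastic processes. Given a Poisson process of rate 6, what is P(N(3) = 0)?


P(N(t)=k) = (lambda*t)^k * exp(-lambda*t) / k!
lambda*t = 18
= 18^0 * exp(-18) / 0!
= 1 * 1.5230e-08 / 1
= 1.5230e-08

1.5230e-08


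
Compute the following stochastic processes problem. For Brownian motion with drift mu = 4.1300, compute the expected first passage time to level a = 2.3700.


Expected first passage time = a/mu
= 2.3700/4.1300
= 0.5738

0.5738


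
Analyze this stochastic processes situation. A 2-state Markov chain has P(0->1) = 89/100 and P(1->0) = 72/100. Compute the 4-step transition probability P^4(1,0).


Computing P^4 by matrix multiplication.
P = [[0.1100, 0.8900], [0.7200, 0.2800]]
After raising P to the power 4:
P^4(1,0) = 0.3853

0.3853


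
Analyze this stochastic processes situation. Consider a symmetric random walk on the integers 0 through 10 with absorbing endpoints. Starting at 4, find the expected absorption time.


For symmetric RW on 0,...,N with absorbing barriers, E(i) = i*(N-i)
E(4) = 4 * 6 = 24

24


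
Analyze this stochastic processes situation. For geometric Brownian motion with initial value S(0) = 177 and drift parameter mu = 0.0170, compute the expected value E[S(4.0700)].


E[S(t)] = S(0) * exp(mu * t)
= 177 * exp(0.0170 * 4.0700)
= 177 * 1.0716
= 189.6802

189.6802


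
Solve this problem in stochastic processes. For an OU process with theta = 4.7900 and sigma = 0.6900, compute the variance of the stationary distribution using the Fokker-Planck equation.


Stationary variance = sigma^2 / (2*theta)
= 0.6900^2 / (2*4.7900)
= 0.4761 / 9.5800
= 0.0497

0.0497


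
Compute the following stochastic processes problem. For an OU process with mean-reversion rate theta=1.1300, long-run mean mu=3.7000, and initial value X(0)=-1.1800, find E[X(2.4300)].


E[X(t)] = mu + (X(0) - mu)*exp(-theta*t)
= 3.7000 + (-1.1800 - 3.7000)*exp(-1.1300*2.4300)
= 3.7000 + -4.8800 * 0.0642
= 3.3868

3.3868


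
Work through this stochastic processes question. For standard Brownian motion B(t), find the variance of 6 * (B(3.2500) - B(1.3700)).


Var(alpha*(B(t)-B(s))) = alpha^2 * (t-s)
= 6^2 * (3.2500 - 1.3700)
= 36 * 1.8800
= 67.6800

67.6800


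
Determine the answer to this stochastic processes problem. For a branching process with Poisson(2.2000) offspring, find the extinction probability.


Since mu = 2.2000 > 1, extinction prob q < 1.
Solve s = exp(mu*(s-1)) iteratively.
q = 0.1563

0.1563


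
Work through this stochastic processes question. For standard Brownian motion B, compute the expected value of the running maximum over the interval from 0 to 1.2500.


E(max B(s)) = sqrt(2t/pi)
= sqrt(2*1.2500/pi)
= sqrt(0.7958)
= 0.8921

0.8921


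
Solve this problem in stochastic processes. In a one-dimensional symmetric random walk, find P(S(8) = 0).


P(S(8) = 0) = C(8,4) / 4^4
= 70 / 256
= 0.2734

0.2734


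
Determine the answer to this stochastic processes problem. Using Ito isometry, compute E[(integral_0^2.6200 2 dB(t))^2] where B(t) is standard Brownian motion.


By Ito isometry: E[(int f dB)^2] = int f^2 dt
= 2^2 * 2.6200
= 4 * 2.6200 = 10.4800

10.4800


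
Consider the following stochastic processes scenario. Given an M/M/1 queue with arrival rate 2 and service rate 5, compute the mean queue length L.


rho = 2/5 = 0.4000
L = rho/(1-rho)
= 0.4000/0.6000
= 0.6667

0.6667


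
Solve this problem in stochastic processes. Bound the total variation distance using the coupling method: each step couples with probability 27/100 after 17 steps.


TV distance bound <= (1-delta)^n
= (1 - 0.2700)^17
= 0.7300^17
= 0.0047

0.0047


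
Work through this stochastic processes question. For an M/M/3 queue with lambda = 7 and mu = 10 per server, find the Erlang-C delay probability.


a = lambda/mu = 0.7000
rho = a/c = 0.2333
Erlang-C formula applied:
C(c,a) = 0.0369

0.0369


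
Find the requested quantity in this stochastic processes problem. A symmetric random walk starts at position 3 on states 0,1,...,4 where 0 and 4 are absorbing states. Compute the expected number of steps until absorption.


For symmetric RW on 0,...,N with absorbing barriers, E(i) = i*(N-i)
E(3) = 3 * 1 = 3

3


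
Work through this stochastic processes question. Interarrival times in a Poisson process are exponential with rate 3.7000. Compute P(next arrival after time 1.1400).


P(X > t) = exp(-lambda * t)
= exp(-3.7000 * 1.1400)
= exp(-4.2180) = 0.0147

0.0147


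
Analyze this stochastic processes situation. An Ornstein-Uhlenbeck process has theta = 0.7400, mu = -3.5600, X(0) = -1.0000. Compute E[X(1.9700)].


E[X(t)] = mu + (X(0) - mu)*exp(-theta*t)
= -3.5600 + (-1.0000 - -3.5600)*exp(-0.7400*1.9700)
= -3.5600 + 2.5600 * 0.2327
= -2.9642

-2.9642


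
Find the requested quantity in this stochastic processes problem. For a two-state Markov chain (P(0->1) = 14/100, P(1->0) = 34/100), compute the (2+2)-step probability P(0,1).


P^4 = P^2 * P^2
Computing via matrix multiplication of the transition matrix.
Entry (0,1) of P^4 = 0.2703

0.2703


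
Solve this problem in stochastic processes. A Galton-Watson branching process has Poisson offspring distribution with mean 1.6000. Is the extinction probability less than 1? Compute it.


Since mu = 1.6000 > 1, extinction prob q < 1.
Solve s = exp(mu*(s-1)) iteratively.
q = 0.3580

0.3580


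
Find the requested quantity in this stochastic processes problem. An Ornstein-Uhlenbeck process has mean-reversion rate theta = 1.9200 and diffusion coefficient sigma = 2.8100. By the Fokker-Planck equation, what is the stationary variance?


Stationary variance = sigma^2 / (2*theta)
= 2.8100^2 / (2*1.9200)
= 7.8961 / 3.8400
= 2.0563

2.0563


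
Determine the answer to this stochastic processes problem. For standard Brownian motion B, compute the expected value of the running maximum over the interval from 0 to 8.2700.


E(max B(s)) = sqrt(2t/pi)
= sqrt(2*8.2700/pi)
= sqrt(5.2648)
= 2.2945

2.2945


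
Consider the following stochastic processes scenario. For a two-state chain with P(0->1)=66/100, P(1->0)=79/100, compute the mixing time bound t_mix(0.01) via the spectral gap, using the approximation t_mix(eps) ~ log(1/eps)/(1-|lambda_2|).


lambda_2 = |1 - p01 - p10| = |1 - 0.6600 - 0.7900| = 0.4500
t_mix ~ log(1/eps)/(1 - |lambda_2|)
= log(100)/(1 - 0.4500) = 4.6052/0.5500
= 8.3730

8.3730


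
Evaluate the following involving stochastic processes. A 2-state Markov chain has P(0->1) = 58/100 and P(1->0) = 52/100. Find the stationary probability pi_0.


Stationary distribution: pi_0 = p10/(p01+p10), pi_1 = p01/(p01+p10)
p01 = 0.5800, p10 = 0.5200
pi_0 = 0.4727

0.4727


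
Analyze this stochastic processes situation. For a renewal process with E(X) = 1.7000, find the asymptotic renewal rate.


Long-run renewal rate = 1/E(X)
= 1/1.7000
= 0.5882

0.5882


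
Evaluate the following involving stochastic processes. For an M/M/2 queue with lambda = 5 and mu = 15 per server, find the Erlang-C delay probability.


a = lambda/mu = 0.3333
rho = a/c = 0.1667
Erlang-C formula applied:
C(c,a) = 0.0476

0.0476


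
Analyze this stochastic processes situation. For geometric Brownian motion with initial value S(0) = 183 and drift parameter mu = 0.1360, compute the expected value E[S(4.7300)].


E[S(t)] = S(0) * exp(mu * t)
= 183 * exp(0.1360 * 4.7300)
= 183 * 1.9027
= 348.1962

348.1962


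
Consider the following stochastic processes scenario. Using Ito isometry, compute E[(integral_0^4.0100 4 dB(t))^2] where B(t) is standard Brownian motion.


By Ito isometry: E[(int f dB)^2] = int f^2 dt
= 4^2 * 4.0100
= 16 * 4.0100 = 64.1600

64.1600


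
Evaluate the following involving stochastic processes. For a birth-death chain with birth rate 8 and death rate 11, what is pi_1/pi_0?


For birth-death process, pi_n/pi_0 = (lambda/mu)^n
= (8/11)^1
= 0.7273

0.7273


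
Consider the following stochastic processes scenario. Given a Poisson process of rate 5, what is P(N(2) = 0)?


P(N(t)=k) = (lambda*t)^k * exp(-lambda*t) / k!
lambda*t = 10
= 10^0 * exp(-10) / 0!
= 1 * 4.5400e-05 / 1
= 4.5400e-05

4.5400e-05


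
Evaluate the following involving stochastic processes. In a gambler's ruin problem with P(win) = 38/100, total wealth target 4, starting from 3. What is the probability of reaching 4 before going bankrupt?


Gambler's ruin formula:
r = q/p = 0.6200/0.3800 = 1.6316
P(win) = (1 - r^i)/(1 - r^N)
= (1 - 1.6316^3)/(1 - 1.6316^4)
= 0.5493

0.5493


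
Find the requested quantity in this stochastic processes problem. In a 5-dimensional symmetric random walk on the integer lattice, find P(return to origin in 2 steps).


P(return in 2 steps) = P(reverse first step) = 1/(2d)
= 1/10
= 0.1000

0.1000


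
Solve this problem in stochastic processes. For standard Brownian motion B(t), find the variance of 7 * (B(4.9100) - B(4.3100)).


Var(alpha*(B(t)-B(s))) = alpha^2 * (t-s)
= 7^2 * (4.9100 - 4.3100)
= 49 * 0.6000
= 29.4000

29.4000


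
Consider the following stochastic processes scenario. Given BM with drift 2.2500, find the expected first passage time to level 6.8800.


Expected first passage time = a/mu
= 6.8800/2.2500
= 3.0578

3.0578


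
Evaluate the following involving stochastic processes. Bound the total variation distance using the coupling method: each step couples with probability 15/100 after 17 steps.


TV distance bound <= (1-delta)^n
= (1 - 0.1500)^17
= 0.8500^17
= 0.0631

0.0631


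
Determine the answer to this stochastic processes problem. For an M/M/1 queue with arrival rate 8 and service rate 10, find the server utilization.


rho = lambda/mu
= 8/10
= 0.8000

0.8000


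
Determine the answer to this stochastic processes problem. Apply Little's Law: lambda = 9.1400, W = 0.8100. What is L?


Little's Law: L = lambda * W
= 9.1400 * 0.8100
= 7.4034

7.4034


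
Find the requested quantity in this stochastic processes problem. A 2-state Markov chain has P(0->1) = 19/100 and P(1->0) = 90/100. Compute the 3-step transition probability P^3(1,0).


Computing P^3 by matrix multiplication.
P = [[0.8100, 0.1900], [0.9000, 0.1000]]
After raising P to the power 3:
P^3(1,0) = 0.8263

0.8263


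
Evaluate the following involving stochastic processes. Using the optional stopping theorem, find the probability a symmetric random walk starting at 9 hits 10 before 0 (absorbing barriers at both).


By optional stopping theorem: E(M at tau) = M(0) = 9
P(hit 10)*10 + P(hit 0)*0 = 9
P(hit 10) = (9 - 0)/(10 - 0) = 9/10 = 0.9000

0.9000


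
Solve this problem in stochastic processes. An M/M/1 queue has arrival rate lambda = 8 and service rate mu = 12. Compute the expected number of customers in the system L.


rho = 8/12 = 0.6667
L = rho/(1-rho)
= 0.6667/0.3333
= 2.0000

2.0000


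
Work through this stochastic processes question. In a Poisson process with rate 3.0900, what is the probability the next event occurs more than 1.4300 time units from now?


P(X > t) = exp(-lambda * t)
= exp(-3.0900 * 1.4300)
= exp(-4.4187) = 0.0120

0.0120


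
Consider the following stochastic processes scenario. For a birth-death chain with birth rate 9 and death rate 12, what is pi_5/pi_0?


For birth-death process, pi_n/pi_0 = (lambda/mu)^n
= (9/12)^5
= 0.2373

0.2373


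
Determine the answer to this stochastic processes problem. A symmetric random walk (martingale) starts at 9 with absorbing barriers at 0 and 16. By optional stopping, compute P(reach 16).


By optional stopping theorem: E(M at tau) = M(0) = 9
P(hit 16)*16 + P(hit 0)*0 = 9
P(hit 16) = (9 - 0)/(16 - 0) = 9/16 = 0.5625

0.5625


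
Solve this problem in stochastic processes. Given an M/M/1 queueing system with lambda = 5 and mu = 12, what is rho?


rho = lambda/mu
= 5/12
= 0.4167

0.4167


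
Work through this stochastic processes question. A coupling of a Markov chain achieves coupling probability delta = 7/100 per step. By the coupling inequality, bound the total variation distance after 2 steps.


TV distance bound <= (1-delta)^n
= (1 - 0.0700)^2
= 0.9300^2
= 0.8649

0.8649


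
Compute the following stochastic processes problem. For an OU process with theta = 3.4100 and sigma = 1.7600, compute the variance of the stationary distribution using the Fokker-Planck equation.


Stationary variance = sigma^2 / (2*theta)
= 1.7600^2 / (2*3.4100)
= 3.0976 / 6.8200
= 0.4542

0.4542


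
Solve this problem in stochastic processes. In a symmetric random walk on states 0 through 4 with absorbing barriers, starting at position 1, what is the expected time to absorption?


For symmetric RW on 0,...,N with absorbing barriers, E(i) = i*(N-i)
E(1) = 1 * 3 = 3

3


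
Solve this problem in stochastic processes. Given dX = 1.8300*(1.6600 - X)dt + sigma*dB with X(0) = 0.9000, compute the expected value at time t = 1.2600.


E[X(t)] = mu + (X(0) - mu)*exp(-theta*t)
= 1.6600 + (0.9000 - 1.6600)*exp(-1.8300*1.2600)
= 1.6600 + -0.7600 * 0.0997
= 1.5842

1.5842


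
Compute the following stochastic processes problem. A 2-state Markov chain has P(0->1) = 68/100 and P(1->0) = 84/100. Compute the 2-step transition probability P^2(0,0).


Computing P^2 by matrix multiplication.
P = [[0.3200, 0.6800], [0.8400, 0.1600]]
After raising P to the power 2:
P^2(0,0) = 0.6736

0.6736


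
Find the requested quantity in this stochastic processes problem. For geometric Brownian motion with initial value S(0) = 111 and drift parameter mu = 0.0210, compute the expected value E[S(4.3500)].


E[S(t)] = S(0) * exp(mu * t)
= 111 * exp(0.0210 * 4.3500)
= 111 * 1.0957
= 121.6174

121.6174


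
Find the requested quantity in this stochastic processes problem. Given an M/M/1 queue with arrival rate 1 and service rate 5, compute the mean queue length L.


rho = 1/5 = 0.2000
L = rho/(1-rho)
= 0.2000/0.8000
= 0.2500

0.2500


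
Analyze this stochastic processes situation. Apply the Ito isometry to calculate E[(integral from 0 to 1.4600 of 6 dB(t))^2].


By Ito isometry: E[(int f dB)^2] = int f^2 dt
= 6^2 * 1.4600
= 36 * 1.4600 = 52.5600

52.5600


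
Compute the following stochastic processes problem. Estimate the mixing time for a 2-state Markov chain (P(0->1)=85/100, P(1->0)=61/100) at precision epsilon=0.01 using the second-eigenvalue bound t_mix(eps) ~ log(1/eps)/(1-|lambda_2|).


lambda_2 = |1 - p01 - p10| = |1 - 0.8500 - 0.6100| = 0.4600
t_mix ~ log(1/eps)/(1 - |lambda_2|)
= log(100)/(1 - 0.4600) = 4.6052/0.5400
= 8.5281

8.5281


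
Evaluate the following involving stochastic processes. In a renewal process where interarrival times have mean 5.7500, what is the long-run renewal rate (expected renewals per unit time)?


Long-run renewal rate = 1/E(X)
= 1/5.7500
= 0.1739

0.1739


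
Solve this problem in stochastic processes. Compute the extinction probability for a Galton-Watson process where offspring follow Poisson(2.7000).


Since mu = 2.7000 > 1, extinction prob q < 1.
Solve s = exp(mu*(s-1)) iteratively.
q = 0.0844

0.0844


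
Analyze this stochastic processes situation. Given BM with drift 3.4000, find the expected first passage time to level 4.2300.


Expected first passage time = a/mu
= 4.2300/3.4000
= 1.2441

1.2441


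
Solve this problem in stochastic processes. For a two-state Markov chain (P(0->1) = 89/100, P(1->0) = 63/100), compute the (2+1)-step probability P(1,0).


P^3 = P^2 * P^1
Computing via matrix multiplication of the transition matrix.
Entry (1,0) of P^3 = 0.4728

0.4728


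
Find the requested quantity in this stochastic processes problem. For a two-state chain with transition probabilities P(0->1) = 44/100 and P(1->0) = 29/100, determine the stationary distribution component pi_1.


Stationary distribution: pi_0 = p10/(p01+p10), pi_1 = p01/(p01+p10)
p01 = 0.4400, p10 = 0.2900
pi_1 = 0.6027

0.6027


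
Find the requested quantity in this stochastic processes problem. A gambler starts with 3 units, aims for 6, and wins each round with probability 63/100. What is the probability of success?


Gambler's ruin formula:
r = q/p = 0.3700/0.6300 = 0.5873
P(win) = (1 - r^i)/(1 - r^N)
= (1 - 0.5873^3)/(1 - 0.5873^6)
= 0.8315

0.8315


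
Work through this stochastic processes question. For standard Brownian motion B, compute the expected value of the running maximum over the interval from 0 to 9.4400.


E(max B(s)) = sqrt(2t/pi)
= sqrt(2*9.4400/pi)
= sqrt(6.0097)
= 2.4515

2.4515


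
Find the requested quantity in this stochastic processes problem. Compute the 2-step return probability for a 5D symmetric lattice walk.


P(return in 2 steps) = P(reverse first step) = 1/(2d)
= 1/10
= 0.1000

0.1000


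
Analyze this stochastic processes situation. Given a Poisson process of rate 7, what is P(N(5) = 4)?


P(N(t)=k) = (lambda*t)^k * exp(-lambda*t) / k!
lambda*t = 35
= 35^4 * exp(-35) / 4!
= 1500625 * 6.3051e-16 / 24
= 3.9423e-11

3.9423e-11


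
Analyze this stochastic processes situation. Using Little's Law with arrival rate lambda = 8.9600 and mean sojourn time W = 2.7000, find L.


Little's Law: L = lambda * W
= 8.9600 * 2.7000
= 24.1920

24.1920


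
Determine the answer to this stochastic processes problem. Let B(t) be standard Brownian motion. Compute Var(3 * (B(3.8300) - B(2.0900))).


Var(alpha*(B(t)-B(s))) = alpha^2 * (t-s)
= 3^2 * (3.8300 - 2.0900)
= 9 * 1.7400
= 15.6600

15.6600


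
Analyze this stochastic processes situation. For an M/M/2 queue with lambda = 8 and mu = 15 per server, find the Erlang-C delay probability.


a = lambda/mu = 0.5333
rho = a/c = 0.2667
Erlang-C formula applied:
C(c,a) = 0.1123

0.1123


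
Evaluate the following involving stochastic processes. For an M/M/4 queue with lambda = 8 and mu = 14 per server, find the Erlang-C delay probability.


a = lambda/mu = 0.5714
rho = a/c = 0.1429
Erlang-C formula applied:
C(c,a) = 0.0029

0.0029


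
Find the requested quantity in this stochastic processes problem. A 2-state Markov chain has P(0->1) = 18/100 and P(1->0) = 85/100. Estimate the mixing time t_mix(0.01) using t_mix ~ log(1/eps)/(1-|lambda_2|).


lambda_2 = |1 - p01 - p10| = |1 - 0.1800 - 0.8500| = 0.0300
t_mix ~ log(1/eps)/(1 - |lambda_2|)
= log(100)/(1 - 0.0300) = 4.6052/0.9700
= 4.7476

4.7476


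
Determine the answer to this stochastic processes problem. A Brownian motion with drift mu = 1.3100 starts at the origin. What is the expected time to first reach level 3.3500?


Expected first passage time = a/mu
= 3.3500/1.3100
= 2.5573

2.5573


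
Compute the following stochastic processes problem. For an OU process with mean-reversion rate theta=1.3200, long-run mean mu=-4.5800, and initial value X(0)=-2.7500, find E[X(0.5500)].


E[X(t)] = mu + (X(0) - mu)*exp(-theta*t)
= -4.5800 + (-2.7500 - -4.5800)*exp(-1.3200*0.5500)
= -4.5800 + 1.8300 * 0.4838
= -3.6946

-3.6946


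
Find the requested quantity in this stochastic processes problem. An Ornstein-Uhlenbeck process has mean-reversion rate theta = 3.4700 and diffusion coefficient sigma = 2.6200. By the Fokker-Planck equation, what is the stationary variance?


Stationary variance = sigma^2 / (2*theta)
= 2.6200^2 / (2*3.4700)
= 6.8644 / 6.9400
= 0.9891

0.9891


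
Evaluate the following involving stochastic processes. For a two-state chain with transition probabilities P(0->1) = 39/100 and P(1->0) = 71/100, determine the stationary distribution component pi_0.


Stationary distribution: pi_0 = p10/(p01+p10), pi_1 = p01/(p01+p10)
p01 = 0.3900, p10 = 0.7100
pi_0 = 0.6455

0.6455


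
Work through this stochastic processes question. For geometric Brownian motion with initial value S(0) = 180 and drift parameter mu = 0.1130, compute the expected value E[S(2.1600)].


E[S(t)] = S(0) * exp(mu * t)
= 180 * exp(0.1130 * 2.1600)
= 180 * 1.2764
= 229.7604

229.7604


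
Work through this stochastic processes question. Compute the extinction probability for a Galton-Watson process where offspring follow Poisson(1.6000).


Since mu = 1.6000 > 1, extinction prob q < 1.
Solve s = exp(mu*(s-1)) iteratively.
q = 0.3580

0.3580


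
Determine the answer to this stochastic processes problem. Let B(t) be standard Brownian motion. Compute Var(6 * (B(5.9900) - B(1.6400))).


Var(alpha*(B(t)-B(s))) = alpha^2 * (t-s)
= 6^2 * (5.9900 - 1.6400)
= 36 * 4.3500
= 156.6000

156.6000


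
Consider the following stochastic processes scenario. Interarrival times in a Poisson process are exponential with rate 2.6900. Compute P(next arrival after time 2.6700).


P(X > t) = exp(-lambda * t)
= exp(-2.6900 * 2.6700)
= exp(-7.1823) = 7.5992e-04

7.5992e-04


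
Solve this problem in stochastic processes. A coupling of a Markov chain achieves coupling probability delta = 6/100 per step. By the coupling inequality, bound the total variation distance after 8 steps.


TV distance bound <= (1-delta)^n
= (1 - 0.0600)^8
= 0.9400^8
= 0.6096

0.6096


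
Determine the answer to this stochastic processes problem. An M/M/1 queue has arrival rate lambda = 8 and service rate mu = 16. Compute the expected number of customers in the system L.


rho = 8/16 = 0.5000
L = rho/(1-rho)
= 0.5000/0.5000
= 1.0000

1.0000


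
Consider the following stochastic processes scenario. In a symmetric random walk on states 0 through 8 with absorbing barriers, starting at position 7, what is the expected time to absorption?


For symmetric RW on 0,...,N with absorbing barriers, E(i) = i*(N-i)
E(7) = 7 * 1 = 7

7


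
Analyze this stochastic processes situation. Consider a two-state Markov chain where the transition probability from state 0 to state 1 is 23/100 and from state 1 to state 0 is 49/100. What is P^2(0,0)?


Computing P^2 by matrix multiplication.
P = [[0.7700, 0.2300], [0.4900, 0.5100]]
After raising P to the power 2:
P^2(0,0) = 0.7056

0.7056


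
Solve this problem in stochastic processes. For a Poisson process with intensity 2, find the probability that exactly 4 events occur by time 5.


P(N(t)=k) = (lambda*t)^k * exp(-lambda*t) / k!
lambda*t = 10
= 10^4 * exp(-10) / 4!
= 10000 * 4.5400e-05 / 24
= 0.0189

0.0189


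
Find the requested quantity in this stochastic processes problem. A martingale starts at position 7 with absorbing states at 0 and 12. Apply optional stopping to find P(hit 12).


By optional stopping theorem: E(M at tau) = M(0) = 7
P(hit 12)*12 + P(hit 0)*0 = 7
P(hit 12) = (7 - 0)/(12 - 0) = 7/12 = 0.5833

0.5833


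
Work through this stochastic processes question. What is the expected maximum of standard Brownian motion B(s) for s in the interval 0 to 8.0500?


E(max B(s)) = sqrt(2t/pi)
= sqrt(2*8.0500/pi)
= sqrt(5.1248)
= 2.2638

2.2638


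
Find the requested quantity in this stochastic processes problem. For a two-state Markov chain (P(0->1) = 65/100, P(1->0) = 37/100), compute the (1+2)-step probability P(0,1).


P^3 = P^1 * P^2
Computing via matrix multiplication of the transition matrix.
Entry (0,1) of P^3 = 0.6373

0.6373


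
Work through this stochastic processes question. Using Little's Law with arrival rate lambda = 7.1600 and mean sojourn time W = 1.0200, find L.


Little's Law: L = lambda * W
= 7.1600 * 1.0200
= 7.3032

7.3032


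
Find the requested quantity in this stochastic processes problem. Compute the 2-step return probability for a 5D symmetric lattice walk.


P(return in 2 steps) = P(reverse first step) = 1/(2d)
= 1/10
= 0.1000

0.1000


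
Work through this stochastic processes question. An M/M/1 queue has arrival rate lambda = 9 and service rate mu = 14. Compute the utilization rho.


rho = lambda/mu
= 9/14
= 0.6429

0.6429


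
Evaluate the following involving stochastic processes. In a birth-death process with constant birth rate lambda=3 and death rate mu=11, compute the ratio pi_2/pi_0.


For birth-death process, pi_n/pi_0 = (lambda/mu)^n
= (3/11)^2
= 0.0744

0.0744


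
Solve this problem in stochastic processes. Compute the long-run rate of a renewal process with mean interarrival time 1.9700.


Long-run renewal rate = 1/E(X)
= 1/1.9700
= 0.5076

0.5076


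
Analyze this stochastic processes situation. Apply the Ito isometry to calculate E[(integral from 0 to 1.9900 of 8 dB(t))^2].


By Ito isometry: E[(int f dB)^2] = int f^2 dt
= 8^2 * 1.9900
= 64 * 1.9900 = 127.3600

127.3600


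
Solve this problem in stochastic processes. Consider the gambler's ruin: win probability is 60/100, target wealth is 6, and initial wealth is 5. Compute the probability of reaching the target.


Gambler's ruin formula:
r = q/p = 0.4000/0.6000 = 0.6667
P(win) = (1 - r^i)/(1 - r^N)
= (1 - 0.6667^5)/(1 - 0.6667^6)
= 0.9519

0.9519


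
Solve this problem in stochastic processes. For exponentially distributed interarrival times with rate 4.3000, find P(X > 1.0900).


P(X > t) = exp(-lambda * t)
= exp(-4.3000 * 1.0900)
= exp(-4.6870) = 0.0092

0.0092


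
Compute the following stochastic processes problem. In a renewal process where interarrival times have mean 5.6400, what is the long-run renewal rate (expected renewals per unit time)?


Long-run renewal rate = 1/E(X)
= 1/5.6400
= 0.1773

0.1773


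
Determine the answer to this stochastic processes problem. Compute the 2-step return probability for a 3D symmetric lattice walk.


P(return in 2 steps) = P(reverse first step) = 1/(2d)
= 1/6
= 0.1667

0.1667


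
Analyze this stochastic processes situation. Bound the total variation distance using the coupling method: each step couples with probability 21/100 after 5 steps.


TV distance bound <= (1-delta)^n
= (1 - 0.2100)^5
= 0.7900^5
= 0.3077

0.3077


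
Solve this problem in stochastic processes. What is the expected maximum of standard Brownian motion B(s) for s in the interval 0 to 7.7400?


E(max B(s)) = sqrt(2t/pi)
= sqrt(2*7.7400/pi)
= sqrt(4.9274)
= 2.2198

2.2198


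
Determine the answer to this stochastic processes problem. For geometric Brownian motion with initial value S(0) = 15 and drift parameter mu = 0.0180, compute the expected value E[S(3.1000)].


E[S(t)] = S(0) * exp(mu * t)
= 15 * exp(0.0180 * 3.1000)
= 15 * 1.0574
= 15.8608

15.8608


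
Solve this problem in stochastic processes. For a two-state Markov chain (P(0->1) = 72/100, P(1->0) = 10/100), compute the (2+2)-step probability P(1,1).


P^4 = P^2 * P^2
Computing via matrix multiplication of the transition matrix.
Entry (1,1) of P^4 = 0.8782

0.8782


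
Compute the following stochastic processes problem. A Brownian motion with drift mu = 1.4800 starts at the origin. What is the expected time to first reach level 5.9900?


Expected first passage time = a/mu
= 5.9900/1.4800
= 4.0473

4.0473


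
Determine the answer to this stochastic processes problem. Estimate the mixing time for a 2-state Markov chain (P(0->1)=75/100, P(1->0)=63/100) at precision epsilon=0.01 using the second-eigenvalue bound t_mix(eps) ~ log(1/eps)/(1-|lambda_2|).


lambda_2 = |1 - p01 - p10| = |1 - 0.7500 - 0.6300| = 0.3800
t_mix ~ log(1/eps)/(1 - |lambda_2|)
= log(100)/(1 - 0.3800) = 4.6052/0.6200
= 7.4277

7.4277


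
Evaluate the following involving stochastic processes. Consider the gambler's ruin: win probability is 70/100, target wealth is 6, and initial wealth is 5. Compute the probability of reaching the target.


Gambler's ruin formula:
r = q/p = 0.3000/0.7000 = 0.4286
P(win) = (1 - r^i)/(1 - r^N)
= (1 - 0.4286^5)/(1 - 0.4286^6)
= 0.9917

0.9917


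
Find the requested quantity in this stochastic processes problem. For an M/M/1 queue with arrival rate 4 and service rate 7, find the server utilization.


rho = lambda/mu
= 4/7
= 0.5714

0.5714


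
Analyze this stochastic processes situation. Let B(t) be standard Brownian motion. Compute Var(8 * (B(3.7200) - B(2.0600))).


Var(alpha*(B(t)-B(s))) = alpha^2 * (t-s)
= 8^2 * (3.7200 - 2.0600)
= 64 * 1.6600
= 106.2400

106.2400


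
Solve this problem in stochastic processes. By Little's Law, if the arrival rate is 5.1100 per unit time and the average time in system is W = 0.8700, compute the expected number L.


Little's Law: L = lambda * W
= 5.1100 * 0.8700
= 4.4457

4.4457


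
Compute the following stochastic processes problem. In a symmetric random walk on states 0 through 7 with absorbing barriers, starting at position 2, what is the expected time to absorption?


For symmetric RW on 0,...,N with absorbing barriers, E(i) = i*(N-i)
E(2) = 2 * 5 = 10

10


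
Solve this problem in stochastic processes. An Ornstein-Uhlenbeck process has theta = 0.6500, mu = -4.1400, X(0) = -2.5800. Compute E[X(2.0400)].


E[X(t)] = mu + (X(0) - mu)*exp(-theta*t)
= -4.1400 + (-2.5800 - -4.1400)*exp(-0.6500*2.0400)
= -4.1400 + 1.5600 * 0.2655
= -3.7258

-3.7258


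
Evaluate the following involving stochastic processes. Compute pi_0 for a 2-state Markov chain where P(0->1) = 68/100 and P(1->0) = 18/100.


Stationary distribution: pi_0 = p10/(p01+p10), pi_1 = p01/(p01+p10)
p01 = 0.6800, p10 = 0.1800
pi_0 = 0.2093

0.2093


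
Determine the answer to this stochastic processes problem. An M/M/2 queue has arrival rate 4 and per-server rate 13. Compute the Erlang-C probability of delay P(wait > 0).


a = lambda/mu = 0.3077
rho = a/c = 0.1538
Erlang-C formula applied:
C(c,a) = 0.0410

0.0410


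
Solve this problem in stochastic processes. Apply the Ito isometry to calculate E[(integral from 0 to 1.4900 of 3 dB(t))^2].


By Ito isometry: E[(int f dB)^2] = int f^2 dt
= 3^2 * 1.4900
= 9 * 1.4900 = 13.4100

13.4100


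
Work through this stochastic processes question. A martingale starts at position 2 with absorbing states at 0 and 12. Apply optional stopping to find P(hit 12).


By optional stopping theorem: E(M at tau) = M(0) = 2
P(hit 12)*12 + P(hit 0)*0 = 2
P(hit 12) = (2 - 0)/(12 - 0) = 1/6 = 0.1667

0.1667


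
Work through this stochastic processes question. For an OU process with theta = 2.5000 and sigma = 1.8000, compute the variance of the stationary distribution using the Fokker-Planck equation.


Stationary variance = sigma^2 / (2*theta)
= 1.8000^2 / (2*2.5000)
= 3.2400 / 5.0000
= 0.6480

0.6480


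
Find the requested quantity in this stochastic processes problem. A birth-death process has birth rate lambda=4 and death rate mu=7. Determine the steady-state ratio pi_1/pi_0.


For birth-death process, pi_n/pi_0 = (lambda/mu)^n
= (4/7)^1
= 0.5714

0.5714


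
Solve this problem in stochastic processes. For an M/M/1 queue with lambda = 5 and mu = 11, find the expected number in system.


rho = 5/11 = 0.4545
L = rho/(1-rho)
= 0.4545/0.5455
= 0.8333

0.8333


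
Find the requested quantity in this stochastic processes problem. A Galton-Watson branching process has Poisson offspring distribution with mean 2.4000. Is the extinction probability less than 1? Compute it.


Since mu = 2.4000 > 1, extinction prob q < 1.
Solve s = exp(mu*(s-1)) iteratively.
q = 0.1214

0.1214


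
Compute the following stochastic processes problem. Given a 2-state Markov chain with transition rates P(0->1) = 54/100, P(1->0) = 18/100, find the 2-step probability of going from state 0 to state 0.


Computing P^2 by matrix multiplication.
P = [[0.4600, 0.5400], [0.1800, 0.8200]]
After raising P to the power 2:
P^2(0,0) = 0.3088

0.3088


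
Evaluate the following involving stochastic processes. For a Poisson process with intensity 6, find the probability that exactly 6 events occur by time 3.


P(N(t)=k) = (lambda*t)^k * exp(-lambda*t) / k!
lambda*t = 18
= 18^6 * exp(-18) / 6!
= 34012224 * 1.5230e-08 / 720
= 7.1945e-04

7.1945e-04


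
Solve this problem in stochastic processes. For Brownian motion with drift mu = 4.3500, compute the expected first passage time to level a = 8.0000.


Expected first passage time = a/mu
= 8.0000/4.3500
= 1.8391

1.8391


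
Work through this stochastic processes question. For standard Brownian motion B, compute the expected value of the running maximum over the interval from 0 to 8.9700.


E(max B(s)) = sqrt(2t/pi)
= sqrt(2*8.9700/pi)
= sqrt(5.7105)
= 2.3897

2.3897


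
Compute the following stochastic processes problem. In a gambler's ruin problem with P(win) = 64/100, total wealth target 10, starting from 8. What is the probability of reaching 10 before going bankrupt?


Gambler's ruin formula:
r = q/p = 0.3600/0.6400 = 0.5625
P(win) = (1 - r^i)/(1 - r^N)
= (1 - 0.5625^8)/(1 - 0.5625^10)
= 0.9931

0.9931


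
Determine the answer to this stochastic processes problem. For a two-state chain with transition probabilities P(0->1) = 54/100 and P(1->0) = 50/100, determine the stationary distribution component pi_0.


Stationary distribution: pi_0 = p10/(p01+p10), pi_1 = p01/(p01+p10)
p01 = 0.5400, p10 = 0.5000
pi_0 = 0.4808

0.4808


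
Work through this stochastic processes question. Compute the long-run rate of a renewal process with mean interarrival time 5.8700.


Long-run renewal rate = 1/E(X)
= 1/5.8700
= 0.1704

0.1704
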